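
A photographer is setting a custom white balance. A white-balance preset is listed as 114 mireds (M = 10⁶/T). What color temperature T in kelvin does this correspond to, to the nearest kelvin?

T = 10⁶ / 114 = 8771.93 K → 8772 K.

8772 K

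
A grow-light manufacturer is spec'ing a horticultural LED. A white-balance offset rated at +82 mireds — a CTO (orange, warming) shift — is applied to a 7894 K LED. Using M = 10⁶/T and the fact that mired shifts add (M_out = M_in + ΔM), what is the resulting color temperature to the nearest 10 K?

M_in = 10⁶/7894 = 126.68 mireds.
M_out = 126.68 + (+82) = 208.68 mireds.
T_out = 10⁶/208.68 = 4792.1 K → 4790 K.

4790 K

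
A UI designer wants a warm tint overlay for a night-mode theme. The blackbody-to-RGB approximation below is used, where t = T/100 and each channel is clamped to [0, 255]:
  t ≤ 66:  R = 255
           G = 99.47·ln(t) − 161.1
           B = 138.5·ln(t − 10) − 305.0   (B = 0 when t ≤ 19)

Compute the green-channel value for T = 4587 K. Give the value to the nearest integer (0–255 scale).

t = 4587/100 = 45.87; the t ≤ 66 branch applies.
G = 99.47·ln 45.87 − 161.1 = 99.47·3.8258 − 161.1 = 219.453.
Rounded: 219.

219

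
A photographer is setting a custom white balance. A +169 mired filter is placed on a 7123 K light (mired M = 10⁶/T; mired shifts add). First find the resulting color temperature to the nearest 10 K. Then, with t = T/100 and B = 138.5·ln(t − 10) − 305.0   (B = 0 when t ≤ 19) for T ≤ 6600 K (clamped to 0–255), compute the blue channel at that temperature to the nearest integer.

M_in = 10⁶/7123 = 140.39; M_out = 140.39 + (+169) = 309.39.
T_out = 10⁶/309.39 = 3232.2 K → 3230 K; t = 32.3.
B = 138.5·ln(32.3 − 10) − 305.0 = 138.5·ln 22.3 − 305.0 = 138.5·3.1046 − 305.0 = 124.985.
Rounded: 125.

125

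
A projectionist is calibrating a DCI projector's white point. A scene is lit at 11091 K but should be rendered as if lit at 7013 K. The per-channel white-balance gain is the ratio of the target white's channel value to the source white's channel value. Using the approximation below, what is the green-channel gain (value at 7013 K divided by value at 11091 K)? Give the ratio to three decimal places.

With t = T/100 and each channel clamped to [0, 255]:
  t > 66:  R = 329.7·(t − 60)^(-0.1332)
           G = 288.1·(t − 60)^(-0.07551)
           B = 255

1.130

At 11091 K (t = 110.91):
  G = 288.1·(110.91 − 60)^(-0.07551) = 288.1·50.91^(-0.07551) = 288.1·0.74322 = 214.123.
At 7013 K (t = 70.13):
  G = 288.1·(70.13 − 60)^(-0.07551) = 288.1·10.13^(-0.07551) = 288.1·0.83959 = 241.885.
Gain = 241.885 / 214.123 = 1.1297 → 1.130.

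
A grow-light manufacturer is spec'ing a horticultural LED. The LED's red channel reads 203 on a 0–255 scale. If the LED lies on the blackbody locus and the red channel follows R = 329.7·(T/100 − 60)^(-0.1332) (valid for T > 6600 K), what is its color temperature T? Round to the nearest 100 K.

9800 K

(t − 60)^(-0.1332) = 203/329.7 = 0.61571.
t − 60 = 0.61571^(1/-0.1332) = 0.61571^(-7.508) = 38.129, so t = 98.129.
T = 100·t = 9813 K → 9800 K to the nearest 100 K.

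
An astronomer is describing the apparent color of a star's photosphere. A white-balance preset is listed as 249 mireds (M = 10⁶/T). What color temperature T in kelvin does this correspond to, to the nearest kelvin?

T = 10⁶ / 249 = 4016.06 K → 4016 K.

4016 K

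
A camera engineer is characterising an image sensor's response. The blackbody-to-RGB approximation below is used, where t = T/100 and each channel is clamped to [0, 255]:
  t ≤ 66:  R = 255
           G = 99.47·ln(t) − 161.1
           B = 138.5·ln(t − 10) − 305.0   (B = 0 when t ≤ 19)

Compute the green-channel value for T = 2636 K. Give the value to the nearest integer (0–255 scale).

164

t = 2636/100 = 26.36; the t ≤ 66 branch applies.
G = 99.47·ln 26.36 − 161.1 = 99.47·3.2718 − 161.1 = 164.351.
Rounded: 164.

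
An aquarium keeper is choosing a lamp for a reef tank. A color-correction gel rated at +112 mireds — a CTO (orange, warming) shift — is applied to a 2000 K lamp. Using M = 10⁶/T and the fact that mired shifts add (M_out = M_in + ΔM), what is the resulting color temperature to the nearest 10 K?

M_in = 10⁶/2000 = 500.00 mireds.
M_out = 500.00 + (+112) = 612.00 mireds.
T_out = 10⁶/612.00 = 1634.0 K → 1630 K.

1630 K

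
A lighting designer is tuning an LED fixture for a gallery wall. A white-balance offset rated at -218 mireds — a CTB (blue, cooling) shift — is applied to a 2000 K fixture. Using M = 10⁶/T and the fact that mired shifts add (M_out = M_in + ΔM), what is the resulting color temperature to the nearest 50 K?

3550 K

M_in = 10⁶/2000 = 500.00 mireds.
M_out = 500.00 + (-218) = 282.00 mireds.
T_out = 10⁶/282.00 = 3546.1 K → 3550 K.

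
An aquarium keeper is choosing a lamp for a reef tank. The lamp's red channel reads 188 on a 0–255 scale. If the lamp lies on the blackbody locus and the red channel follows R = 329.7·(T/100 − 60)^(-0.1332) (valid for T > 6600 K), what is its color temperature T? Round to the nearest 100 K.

(t − 60)^(-0.1332) = 188/329.7 = 0.57022.
t − 60 = 0.57022^(1/-0.1332) = 0.57022^(-7.508) = 67.848, so t = 127.848.
T = 100·t = 12785 K → 12800 K to the nearest 100 K.

12800 K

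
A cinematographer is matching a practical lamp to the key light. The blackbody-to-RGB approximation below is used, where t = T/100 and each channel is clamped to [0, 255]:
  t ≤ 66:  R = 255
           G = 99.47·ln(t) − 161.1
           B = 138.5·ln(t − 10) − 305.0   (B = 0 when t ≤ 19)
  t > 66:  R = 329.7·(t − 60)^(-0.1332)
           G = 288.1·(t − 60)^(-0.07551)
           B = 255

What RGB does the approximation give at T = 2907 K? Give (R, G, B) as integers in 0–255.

t = 2907/100 = 29.07; the t ≤ 66 branch applies.
R = 255 by definition for t ≤ 66.
G = 99.47·ln 29.07 − 161.1 = 99.47·3.3697 − 161.1 = 174.085.
B = 138.5·ln(29.07 − 10) − 305.0 = 138.5·ln 19.07 − 305.0 = 138.5·2.9481 − 305.0 = 103.314.
Rounded: (255, 174, 103).

(255, 174, 103)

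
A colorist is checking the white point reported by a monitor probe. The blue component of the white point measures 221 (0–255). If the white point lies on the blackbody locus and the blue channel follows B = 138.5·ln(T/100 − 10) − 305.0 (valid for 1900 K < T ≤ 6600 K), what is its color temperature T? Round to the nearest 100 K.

ln(t − 10) = (221 + 305.0) / 138.5 = 3.7978.
t − 10 = e^3.7978 = 44.604, so t = 54.604.
T = 100·t = 5460 K → 5500 K to the nearest 100 K.

5500 K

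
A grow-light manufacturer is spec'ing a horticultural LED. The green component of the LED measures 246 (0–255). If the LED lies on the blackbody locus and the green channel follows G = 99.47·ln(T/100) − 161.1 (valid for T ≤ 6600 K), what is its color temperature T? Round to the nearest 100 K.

6000 K

ln t = (246 + 161.1) / 99.47 = 4.0927.
t = e^4.0927 = 59.901.
T = 100·t = 5990 K → 6000 K to the nearest 100 K.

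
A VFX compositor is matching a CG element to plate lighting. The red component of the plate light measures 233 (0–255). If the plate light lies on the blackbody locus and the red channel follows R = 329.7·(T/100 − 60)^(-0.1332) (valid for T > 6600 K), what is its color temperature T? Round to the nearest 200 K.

(t − 60)^(-0.1332) = 233/329.7 = 0.70670.
t − 60 = 0.70670^(1/-0.1332) = 0.70670^(-7.508) = 13.547, so t = 73.547.
T = 100·t = 7355 K → 7400 K to the nearest 200 K.

7400 K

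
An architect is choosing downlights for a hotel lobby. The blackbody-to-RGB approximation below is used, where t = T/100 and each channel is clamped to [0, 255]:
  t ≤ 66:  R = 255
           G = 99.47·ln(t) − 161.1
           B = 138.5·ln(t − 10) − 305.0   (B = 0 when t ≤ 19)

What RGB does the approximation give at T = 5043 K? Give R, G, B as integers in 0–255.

R=255, G=229, B=207

t = 5043/100 = 50.43; the t ≤ 66 branch applies.
R = 255 by definition for t ≤ 66.
G = 99.47·ln 50.43 − 161.1 = 99.47·3.9206 − 161.1 = 228.881.
B = 138.5·ln(50.43 − 10) − 305.0 = 138.5·ln 40.43 − 305.0 = 138.5·3.6996 − 305.0 = 207.391.
Rounded: (255, 229, 207).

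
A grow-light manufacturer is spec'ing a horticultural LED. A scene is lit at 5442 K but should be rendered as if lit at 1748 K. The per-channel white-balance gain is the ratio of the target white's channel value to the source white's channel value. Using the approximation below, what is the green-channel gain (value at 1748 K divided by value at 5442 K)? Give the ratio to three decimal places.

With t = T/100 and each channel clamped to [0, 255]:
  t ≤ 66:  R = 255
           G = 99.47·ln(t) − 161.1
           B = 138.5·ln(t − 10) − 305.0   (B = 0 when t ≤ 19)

At 5442 K (t = 54.42):
  G = 99.47·ln 54.42 − 161.1 = 99.47·3.9967 − 161.1 = 236.455.
At 1748 K (t = 17.48):
  G = 99.47·ln 17.48 − 161.1 = 99.47·2.8611 − 161.1 = 123.489.
Gain = 123.489 / 236.455 = 0.5223 → 0.522.

0.522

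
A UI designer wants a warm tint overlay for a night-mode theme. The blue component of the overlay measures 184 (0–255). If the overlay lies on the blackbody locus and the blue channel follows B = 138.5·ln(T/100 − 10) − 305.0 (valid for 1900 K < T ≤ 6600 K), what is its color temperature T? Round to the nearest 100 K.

4400 K

ln(t − 10) = (184 + 305.0) / 138.5 = 3.5307.
t − 10 = e^3.5307 = 34.147, so t = 44.147.
T = 100·t = 4415 K → 4400 K to the nearest 100 K.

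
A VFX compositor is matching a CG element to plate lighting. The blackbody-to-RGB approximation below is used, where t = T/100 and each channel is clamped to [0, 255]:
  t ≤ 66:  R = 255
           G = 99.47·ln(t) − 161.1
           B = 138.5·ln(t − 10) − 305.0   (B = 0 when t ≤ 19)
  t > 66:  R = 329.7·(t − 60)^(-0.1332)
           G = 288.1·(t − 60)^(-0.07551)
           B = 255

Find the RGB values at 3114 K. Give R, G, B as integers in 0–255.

t = 3114/100 = 31.14; the t ≤ 66 branch applies.
R = 255 by definition for t ≤ 66.
G = 99.47·ln 31.14 − 161.1 = 99.47·3.4385 − 161.1 = 180.927.
B = 138.5·ln(31.14 − 10) − 305.0 = 138.5·ln 21.14 − 305.0 = 138.5·3.0512 − 305.0 = 117.587.
Rounded: (255, 181, 118).

R=255, G=181, B=118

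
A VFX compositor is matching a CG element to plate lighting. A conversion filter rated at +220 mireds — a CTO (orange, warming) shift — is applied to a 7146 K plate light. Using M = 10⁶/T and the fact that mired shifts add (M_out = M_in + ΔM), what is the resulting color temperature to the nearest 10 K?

M_in = 10⁶/7146 = 139.94 mireds.
M_out = 139.94 + (+220) = 359.94 mireds.
T_out = 10⁶/359.94 = 2778.3 K → 2780 K.

2780 K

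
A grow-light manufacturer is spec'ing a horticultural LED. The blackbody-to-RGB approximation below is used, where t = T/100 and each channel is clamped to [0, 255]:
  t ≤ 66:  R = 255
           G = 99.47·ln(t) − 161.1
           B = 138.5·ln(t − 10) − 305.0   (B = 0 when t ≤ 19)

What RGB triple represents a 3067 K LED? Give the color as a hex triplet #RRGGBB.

#FFB372

t = 3067/100 = 30.67; the t ≤ 66 branch applies.
R = 255 by definition for t ≤ 66.
G = 99.47·ln 30.67 − 161.1 = 99.47·3.4233 − 161.1 = 179.414.
B = 138.5·ln(30.67 − 10) − 305.0 = 138.5·ln 20.67 − 305.0 = 138.5·3.0287 − 305.0 = 114.473.
Rounded: (255, 179, 114).
In hex: #FFB372.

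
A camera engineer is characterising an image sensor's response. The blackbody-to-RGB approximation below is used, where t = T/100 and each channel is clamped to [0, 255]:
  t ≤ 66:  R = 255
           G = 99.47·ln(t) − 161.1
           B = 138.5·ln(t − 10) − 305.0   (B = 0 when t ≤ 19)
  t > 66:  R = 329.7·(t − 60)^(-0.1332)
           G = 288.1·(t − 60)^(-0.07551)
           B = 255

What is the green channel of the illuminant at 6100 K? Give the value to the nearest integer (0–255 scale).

t = 6100/100 = 61; the t ≤ 66 branch applies.
G = 99.47·ln 61 − 161.1 = 99.47·4.1109 − 161.1 = 247.809.
Rounded: 248.

248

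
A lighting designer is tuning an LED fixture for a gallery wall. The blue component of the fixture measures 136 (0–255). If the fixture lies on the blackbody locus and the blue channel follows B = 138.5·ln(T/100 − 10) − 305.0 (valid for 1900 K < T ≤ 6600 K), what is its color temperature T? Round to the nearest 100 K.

3400 K

ln(t − 10) = (136 + 305.0) / 138.5 = 3.1841.
t − 10 = e^3.1841 = 24.146, so t = 34.146.
T = 100·t = 3415 K → 3400 K to the nearest 100 K.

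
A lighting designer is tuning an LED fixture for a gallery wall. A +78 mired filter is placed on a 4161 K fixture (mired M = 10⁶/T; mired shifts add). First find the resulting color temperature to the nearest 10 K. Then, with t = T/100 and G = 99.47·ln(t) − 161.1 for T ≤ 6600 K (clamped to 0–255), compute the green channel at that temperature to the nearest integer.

182

M_in = 10⁶/4161 = 240.33; M_out = 240.33 + (+78) = 318.33.
T_out = 10⁶/318.33 = 3141.4 K → 3140 K; t = 31.4.
G = 99.47·ln 31.4 − 161.1 = 99.47·3.4468 − 161.1 = 181.754.
Rounded: 182.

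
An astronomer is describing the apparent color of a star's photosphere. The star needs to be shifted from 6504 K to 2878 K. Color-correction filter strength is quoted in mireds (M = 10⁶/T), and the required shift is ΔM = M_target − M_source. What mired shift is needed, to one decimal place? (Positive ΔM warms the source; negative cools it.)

M_source = 10⁶/6504 = 153.752; M_target = 10⁶/2878 = 347.464.
ΔM = 347.464 − 153.752 = 193.712 → +193.7 mireds, a warming shift.

+193.7 mireds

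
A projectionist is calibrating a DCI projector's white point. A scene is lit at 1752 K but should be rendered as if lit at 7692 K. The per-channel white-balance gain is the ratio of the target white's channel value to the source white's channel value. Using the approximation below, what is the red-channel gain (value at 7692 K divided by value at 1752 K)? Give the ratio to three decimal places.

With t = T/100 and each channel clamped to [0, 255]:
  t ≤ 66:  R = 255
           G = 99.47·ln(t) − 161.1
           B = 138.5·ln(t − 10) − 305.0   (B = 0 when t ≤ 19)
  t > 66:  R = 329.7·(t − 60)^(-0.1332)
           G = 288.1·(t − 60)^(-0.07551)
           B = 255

At 1752 K (t = 17.52):
  R = 255 by definition for t ≤ 66.
At 7692 K (t = 76.92):
  R = 329.7·(76.92 − 60)^(-0.1332) = 329.7·16.92^(-0.1332) = 329.7·0.68608 = 226.202.
Gain = 226.202 / 255.000 = 0.8871 → 0.887.

0.887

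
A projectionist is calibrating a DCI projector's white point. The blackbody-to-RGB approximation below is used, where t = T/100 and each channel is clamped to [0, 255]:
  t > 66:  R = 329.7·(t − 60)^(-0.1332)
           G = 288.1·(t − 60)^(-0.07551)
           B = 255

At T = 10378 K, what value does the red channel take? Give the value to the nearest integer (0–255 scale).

199

t = 10378/100 = 103.78; the t > 66 branch applies.
R = 329.7·(103.78 − 60)^(-0.1332) = 329.7·43.78^(-0.1332) = 329.7·0.60448 = 199.297.
Rounded: 199.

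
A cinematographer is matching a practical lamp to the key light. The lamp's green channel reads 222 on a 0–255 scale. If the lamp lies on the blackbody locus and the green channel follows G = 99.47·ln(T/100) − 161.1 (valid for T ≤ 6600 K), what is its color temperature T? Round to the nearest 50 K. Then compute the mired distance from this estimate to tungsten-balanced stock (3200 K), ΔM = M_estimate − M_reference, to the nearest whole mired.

-100 mireds

ln t = (222 + 161.1) / 99.47 = 3.8514.
t = e^3.8514 = 47.059.
T = 100·t = 4706 K → 4700 K to the nearest 50 K.
M_estimate = 10⁶/4700 = 212.77; M_reference = 10⁶/3200 = 312.50.
ΔM = 212.77 − 312.50 = -99.73 → -100 mireds.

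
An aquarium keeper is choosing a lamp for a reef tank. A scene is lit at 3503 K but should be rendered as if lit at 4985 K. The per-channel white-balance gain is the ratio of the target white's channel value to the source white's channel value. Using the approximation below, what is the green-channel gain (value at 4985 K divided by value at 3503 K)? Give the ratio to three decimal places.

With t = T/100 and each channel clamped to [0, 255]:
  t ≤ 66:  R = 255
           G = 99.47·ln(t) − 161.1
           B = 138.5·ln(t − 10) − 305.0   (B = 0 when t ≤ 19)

At 3503 K (t = 35.03):
  G = 99.47·ln 35.03 − 161.1 = 99.47·3.5562 − 161.1 = 192.636.
At 4985 K (t = 49.85):
  G = 99.47·ln 49.85 − 161.1 = 99.47·3.9090 − 161.1 = 227.730.
Gain = 227.730 / 192.636 = 1.1822 → 1.182.

1.182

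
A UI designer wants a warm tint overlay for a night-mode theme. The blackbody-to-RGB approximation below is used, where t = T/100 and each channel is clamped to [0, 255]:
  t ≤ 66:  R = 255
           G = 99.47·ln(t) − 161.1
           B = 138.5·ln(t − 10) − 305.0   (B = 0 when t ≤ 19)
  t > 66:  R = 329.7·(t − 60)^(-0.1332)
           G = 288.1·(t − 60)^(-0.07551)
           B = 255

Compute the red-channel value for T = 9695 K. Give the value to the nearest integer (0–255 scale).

204

t = 9695/100 = 96.95; the t > 66 branch applies.
R = 329.7·(96.95 − 60)^(-0.1332) = 329.7·36.95^(-0.1332) = 329.7·0.61829 = 203.851.
Rounded: 204.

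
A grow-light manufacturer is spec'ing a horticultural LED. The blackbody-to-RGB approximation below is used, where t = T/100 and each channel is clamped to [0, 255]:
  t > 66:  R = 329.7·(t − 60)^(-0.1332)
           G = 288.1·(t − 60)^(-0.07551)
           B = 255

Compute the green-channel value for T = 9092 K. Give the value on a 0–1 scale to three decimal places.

t = 9092/100 = 90.92; the t > 66 branch applies.
G = 288.1·(90.92 − 60)^(-0.07551) = 288.1·30.92^(-0.07551) = 288.1·0.77174 = 222.339.
On a 0–1 scale: 222.339/255 = 0.8719 → 0.872.

0.872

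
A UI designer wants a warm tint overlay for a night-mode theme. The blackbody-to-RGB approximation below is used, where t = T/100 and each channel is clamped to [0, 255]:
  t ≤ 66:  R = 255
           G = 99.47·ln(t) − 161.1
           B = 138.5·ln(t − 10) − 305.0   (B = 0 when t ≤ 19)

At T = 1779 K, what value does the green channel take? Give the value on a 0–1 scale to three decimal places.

t = 1779/100 = 17.79; the t ≤ 66 branch applies.
G = 99.47·ln 17.79 − 161.1 = 99.47·2.8786 − 161.1 = 125.238.
On a 0–1 scale: 125.238/255 = 0.4911 → 0.491.

0.491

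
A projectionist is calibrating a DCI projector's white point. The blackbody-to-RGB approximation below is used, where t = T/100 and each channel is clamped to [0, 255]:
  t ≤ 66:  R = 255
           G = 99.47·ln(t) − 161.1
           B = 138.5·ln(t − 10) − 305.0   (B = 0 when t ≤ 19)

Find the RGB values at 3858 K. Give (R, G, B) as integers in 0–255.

(255, 202, 159)

t = 3858/100 = 38.58; the t ≤ 66 branch applies.
R = 255 by definition for t ≤ 66.
G = 99.47·ln 38.58 − 161.1 = 99.47·3.6527 − 161.1 = 202.237.
B = 138.5·ln(38.58 − 10) − 305.0 = 138.5·ln 28.58 − 305.0 = 138.5·3.3527 − 305.0 = 159.350.
Rounded: (255, 202, 159).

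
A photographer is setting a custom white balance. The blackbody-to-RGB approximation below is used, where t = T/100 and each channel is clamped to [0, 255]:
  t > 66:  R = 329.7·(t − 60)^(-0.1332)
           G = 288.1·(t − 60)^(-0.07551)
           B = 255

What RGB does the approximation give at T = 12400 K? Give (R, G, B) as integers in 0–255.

(189, 210, 255)

t = 12400/100 = 124; the t > 66 branch applies.
R = 329.7·(124 − 60)^(-0.1332) = 329.7·64^(-0.1332) = 329.7·0.57467 = 189.468.
G = 288.1·(124 − 60)^(-0.07551) = 288.1·64^(-0.07551) = 288.1·0.73049 = 210.455.
B = 255 by definition for t > 66.
Rounded: (189, 210, 255).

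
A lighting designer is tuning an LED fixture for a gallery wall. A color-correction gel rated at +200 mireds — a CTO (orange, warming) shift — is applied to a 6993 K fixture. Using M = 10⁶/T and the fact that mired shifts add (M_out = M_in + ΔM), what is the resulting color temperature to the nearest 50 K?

M_in = 10⁶/6993 = 143.00 mireds.
M_out = 143.00 + (+200) = 343.00 mireds.
T_out = 10⁶/343.00 = 2915.5 K → 2900 K.

2900 K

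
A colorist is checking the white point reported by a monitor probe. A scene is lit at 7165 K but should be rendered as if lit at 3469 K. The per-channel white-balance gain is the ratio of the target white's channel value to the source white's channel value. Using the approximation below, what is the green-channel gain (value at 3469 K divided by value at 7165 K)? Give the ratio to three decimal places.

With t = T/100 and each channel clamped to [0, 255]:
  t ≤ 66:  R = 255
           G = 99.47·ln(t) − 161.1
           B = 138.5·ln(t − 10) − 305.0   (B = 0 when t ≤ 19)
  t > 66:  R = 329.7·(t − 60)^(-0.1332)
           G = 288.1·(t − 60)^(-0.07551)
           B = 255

0.801

At 7165 K (t = 71.65):
  G = 288.1·(71.65 − 60)^(-0.07551) = 288.1·11.65^(-0.07551) = 288.1·0.83077 = 239.345.
At 3469 K (t = 34.69):
  G = 99.47·ln 34.69 − 161.1 = 99.47·3.5465 − 161.1 = 191.666.
Gain = 191.666 / 239.345 = 0.8008 → 0.801.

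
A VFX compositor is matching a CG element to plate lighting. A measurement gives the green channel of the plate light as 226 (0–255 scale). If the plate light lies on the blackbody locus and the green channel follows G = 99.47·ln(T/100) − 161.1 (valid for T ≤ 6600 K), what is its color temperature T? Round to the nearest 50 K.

ln t = (226 + 161.1) / 99.47 = 3.8916.
t = e^3.8916 = 48.990.
T = 100·t = 4899 K → 4900 K to the nearest 50 K.

4900 K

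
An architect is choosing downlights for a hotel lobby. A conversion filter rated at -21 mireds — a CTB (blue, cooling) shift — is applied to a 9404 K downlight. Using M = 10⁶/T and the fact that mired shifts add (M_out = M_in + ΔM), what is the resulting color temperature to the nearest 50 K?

11700 K

M_in = 10⁶/9404 = 106.34 mireds.
M_out = 106.34 + (-21) = 85.34 mireds.
T_out = 10⁶/85.34 = 11718.1 K → 11700 K.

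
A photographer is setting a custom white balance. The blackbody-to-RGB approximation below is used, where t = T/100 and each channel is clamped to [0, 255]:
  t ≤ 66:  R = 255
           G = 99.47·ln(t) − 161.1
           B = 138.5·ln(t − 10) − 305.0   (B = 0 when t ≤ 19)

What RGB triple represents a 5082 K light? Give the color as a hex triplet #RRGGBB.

#FFE6D1

t = 5082/100 = 50.82; the t ≤ 66 branch applies.
R = 255 by definition for t ≤ 66.
G = 99.47·ln 50.82 − 161.1 = 99.47·3.9283 − 161.1 = 229.647.
B = 138.5·ln(50.82 − 10) − 305.0 = 138.5·ln 40.82 − 305.0 = 138.5·3.7092 − 305.0 = 208.720.
Rounded: (255, 230, 209).
In hex: #FFE6D1.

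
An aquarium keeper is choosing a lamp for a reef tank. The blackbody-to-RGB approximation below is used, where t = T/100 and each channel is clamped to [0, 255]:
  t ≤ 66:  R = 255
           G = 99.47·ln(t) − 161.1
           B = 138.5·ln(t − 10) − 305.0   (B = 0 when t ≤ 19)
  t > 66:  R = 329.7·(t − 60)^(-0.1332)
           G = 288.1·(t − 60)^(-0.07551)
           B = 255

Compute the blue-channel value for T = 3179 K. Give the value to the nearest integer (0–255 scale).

122

t = 3179/100 = 31.79; the t ≤ 66 branch applies.
B = 138.5·ln(31.79 − 10) − 305.0 = 138.5·ln 21.79 − 305.0 = 138.5·3.0815 − 305.0 = 121.781.
Rounded: 122.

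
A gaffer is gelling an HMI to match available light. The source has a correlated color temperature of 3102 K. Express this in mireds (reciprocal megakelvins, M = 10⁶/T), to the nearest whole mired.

322 mireds

M = 10⁶ / 3102 = 322.373 → 322 mireds.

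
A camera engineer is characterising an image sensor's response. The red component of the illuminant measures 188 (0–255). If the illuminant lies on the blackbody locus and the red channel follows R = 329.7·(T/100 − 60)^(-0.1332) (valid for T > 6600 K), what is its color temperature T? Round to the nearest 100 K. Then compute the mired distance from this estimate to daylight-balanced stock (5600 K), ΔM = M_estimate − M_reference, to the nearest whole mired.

(t − 60)^(-0.1332) = 188/329.7 = 0.57022.
t − 60 = 0.57022^(1/-0.1332) = 0.57022^(-7.508) = 67.848, so t = 127.848.
T = 100·t = 12785 K → 12800 K to the nearest 100 K.
M_estimate = 10⁶/12800 = 78.12; M_reference = 10⁶/5600 = 178.57.
ΔM = 78.12 − 178.57 = -100.45 → -100 mireds.

-100 mireds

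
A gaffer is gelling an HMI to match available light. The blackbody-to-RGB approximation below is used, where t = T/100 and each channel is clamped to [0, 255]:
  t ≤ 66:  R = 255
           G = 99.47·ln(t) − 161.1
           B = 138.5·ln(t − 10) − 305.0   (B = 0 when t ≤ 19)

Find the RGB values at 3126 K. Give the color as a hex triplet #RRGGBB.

t = 3126/100 = 31.26; the t ≤ 66 branch applies.
R = 255 by definition for t ≤ 66.
G = 99.47·ln 31.26 − 161.1 = 99.47·3.4423 − 161.1 = 181.309.
B = 138.5·ln(31.26 − 10) − 305.0 = 138.5·ln 21.26 − 305.0 = 138.5·3.0568 − 305.0 = 118.371.
Rounded: (255, 181, 118).
In hex: #FFB576.

#FFB576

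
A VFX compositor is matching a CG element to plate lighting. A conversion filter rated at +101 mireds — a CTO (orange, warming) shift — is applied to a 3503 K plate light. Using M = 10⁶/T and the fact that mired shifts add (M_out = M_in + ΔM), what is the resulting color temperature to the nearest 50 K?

M_in = 10⁶/3503 = 285.47 mireds.
M_out = 285.47 + (+101) = 386.47 mireds.
T_out = 10⁶/386.47 = 2587.5 K → 2600 K.

2600 K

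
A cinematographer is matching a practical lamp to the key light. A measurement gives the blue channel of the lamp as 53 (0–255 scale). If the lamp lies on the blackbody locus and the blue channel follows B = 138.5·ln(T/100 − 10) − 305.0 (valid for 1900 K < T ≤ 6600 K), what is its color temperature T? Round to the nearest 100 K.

2300 K

ln(t − 10) = (53 + 305.0) / 138.5 = 2.5848.
t − 10 = e^2.5848 = 13.261, so t = 23.261.
T = 100·t = 2326 K → 2300 K to the nearest 100 K.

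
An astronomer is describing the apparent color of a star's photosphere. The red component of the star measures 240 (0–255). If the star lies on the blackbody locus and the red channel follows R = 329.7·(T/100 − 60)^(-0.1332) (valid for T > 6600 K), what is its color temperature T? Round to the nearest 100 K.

(t − 60)^(-0.1332) = 240/329.7 = 0.72793.
t − 60 = 0.72793^(1/-0.1332) = 0.72793^(-7.508) = 10.848, so t = 70.848.
T = 100·t = 7085 K → 7100 K to the nearest 100 K.

7100 K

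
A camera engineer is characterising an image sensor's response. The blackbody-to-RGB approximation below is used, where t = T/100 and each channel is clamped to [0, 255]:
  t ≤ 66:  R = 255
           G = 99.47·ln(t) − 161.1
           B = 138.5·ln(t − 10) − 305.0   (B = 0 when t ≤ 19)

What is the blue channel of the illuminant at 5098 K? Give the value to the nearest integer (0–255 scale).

t = 5098/100 = 50.98; the t ≤ 66 branch applies.
B = 138.5·ln(50.98 − 10) − 305.0 = 138.5·ln 40.98 − 305.0 = 138.5·3.7131 − 305.0 = 209.262.
Rounded: 209.

209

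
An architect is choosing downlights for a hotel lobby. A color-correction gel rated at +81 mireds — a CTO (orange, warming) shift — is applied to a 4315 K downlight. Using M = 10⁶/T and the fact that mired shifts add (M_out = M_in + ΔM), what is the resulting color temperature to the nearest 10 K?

3200 K

M_in = 10⁶/4315 = 231.75 mireds.
M_out = 231.75 + (+81) = 312.75 mireds.
T_out = 10⁶/312.75 = 3197.4 K → 3200 K.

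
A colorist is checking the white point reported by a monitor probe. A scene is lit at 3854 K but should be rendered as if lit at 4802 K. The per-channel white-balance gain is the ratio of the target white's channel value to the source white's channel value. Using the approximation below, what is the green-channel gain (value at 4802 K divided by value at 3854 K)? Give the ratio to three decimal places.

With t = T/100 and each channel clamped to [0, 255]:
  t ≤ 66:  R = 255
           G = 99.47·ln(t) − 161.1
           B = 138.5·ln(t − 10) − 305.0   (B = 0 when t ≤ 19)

1.108

At 3854 K (t = 38.54):
  G = 99.47·ln 38.54 − 161.1 = 99.47·3.6517 − 161.1 = 202.134.
At 4802 K (t = 48.02):
  G = 99.47·ln 48.02 − 161.1 = 99.47·3.8716 − 161.1 = 224.010.
Gain = 224.010 / 202.134 = 1.1082 → 1.108.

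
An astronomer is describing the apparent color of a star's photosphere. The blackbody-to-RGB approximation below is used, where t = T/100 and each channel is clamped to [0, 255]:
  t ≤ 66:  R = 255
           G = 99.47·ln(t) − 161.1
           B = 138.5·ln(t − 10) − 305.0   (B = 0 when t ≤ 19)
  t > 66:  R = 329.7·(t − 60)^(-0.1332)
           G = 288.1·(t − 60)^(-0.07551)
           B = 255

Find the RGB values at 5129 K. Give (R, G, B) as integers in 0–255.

t = 5129/100 = 51.29; the t ≤ 66 branch applies.
R = 255 by definition for t ≤ 66.
G = 99.47·ln 51.29 − 161.1 = 99.47·3.9375 − 161.1 = 230.563.
B = 138.5·ln(51.29 − 10) − 305.0 = 138.5·ln 41.29 − 305.0 = 138.5·3.7206 − 305.0 = 210.306.
Rounded: (255, 231, 210).

(255, 231, 210)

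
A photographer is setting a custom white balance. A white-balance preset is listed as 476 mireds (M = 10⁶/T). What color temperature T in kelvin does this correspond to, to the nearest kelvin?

2101 K

T = 10⁶ / 476 = 2100.84 K → 2101 K.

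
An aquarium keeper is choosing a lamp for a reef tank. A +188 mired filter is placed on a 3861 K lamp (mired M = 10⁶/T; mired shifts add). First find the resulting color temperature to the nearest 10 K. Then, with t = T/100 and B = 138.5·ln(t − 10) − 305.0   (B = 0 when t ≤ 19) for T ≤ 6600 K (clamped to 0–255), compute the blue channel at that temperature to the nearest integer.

M_in = 10⁶/3861 = 259.00; M_out = 259.00 + (+188) = 447.00.
T_out = 10⁶/447.00 = 2237.1 K → 2240 K; t = 22.4.
B = 138.5·ln(22.4 − 10) − 305.0 = 138.5·ln 12.4 − 305.0 = 138.5·2.5177 − 305.0 = 43.701.
Rounded: 44.

44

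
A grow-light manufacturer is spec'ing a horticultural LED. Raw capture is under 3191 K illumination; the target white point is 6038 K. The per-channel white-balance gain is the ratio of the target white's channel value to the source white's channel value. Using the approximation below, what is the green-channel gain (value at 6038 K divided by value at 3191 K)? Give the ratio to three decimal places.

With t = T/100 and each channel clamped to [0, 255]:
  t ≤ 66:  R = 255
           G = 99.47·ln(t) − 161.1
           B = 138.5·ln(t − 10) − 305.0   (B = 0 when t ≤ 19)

1.346

At 3191 K (t = 31.91):
  G = 99.47·ln 31.91 − 161.1 = 99.47·3.4629 − 161.1 = 183.357.
At 6038 K (t = 60.38):
  G = 99.47·ln 60.38 − 161.1 = 99.47·4.1007 − 161.1 = 246.792.
Gain = 246.792 / 183.357 = 1.3460 → 1.346.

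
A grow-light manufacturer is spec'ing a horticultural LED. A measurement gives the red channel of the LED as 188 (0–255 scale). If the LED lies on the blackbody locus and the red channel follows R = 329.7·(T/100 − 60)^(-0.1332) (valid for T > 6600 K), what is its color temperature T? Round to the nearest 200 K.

12800 K

(t − 60)^(-0.1332) = 188/329.7 = 0.57022.
t − 60 = 0.57022^(1/-0.1332) = 0.57022^(-7.508) = 67.848, so t = 127.848.
T = 100·t = 12785 K → 12800 K to the nearest 200 K.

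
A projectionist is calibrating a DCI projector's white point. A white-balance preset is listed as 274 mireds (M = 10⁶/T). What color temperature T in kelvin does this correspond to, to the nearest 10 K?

3650 K

T = 10⁶ / 274 = 3649.64 K → 3650 K.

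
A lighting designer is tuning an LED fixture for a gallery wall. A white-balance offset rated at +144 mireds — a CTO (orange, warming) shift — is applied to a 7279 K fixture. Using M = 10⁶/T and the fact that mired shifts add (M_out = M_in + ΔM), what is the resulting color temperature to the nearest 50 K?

M_in = 10⁶/7279 = 137.38 mireds.
M_out = 137.38 + (+144) = 281.38 mireds.
T_out = 10⁶/281.38 = 3553.9 K → 3550 K.

3550 K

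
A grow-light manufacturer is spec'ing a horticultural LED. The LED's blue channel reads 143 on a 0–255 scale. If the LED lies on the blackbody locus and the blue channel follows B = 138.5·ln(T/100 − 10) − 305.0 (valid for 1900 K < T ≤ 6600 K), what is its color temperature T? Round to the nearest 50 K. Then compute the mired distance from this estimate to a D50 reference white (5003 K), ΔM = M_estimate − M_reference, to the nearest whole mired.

ln(t − 10) = (143 + 305.0) / 138.5 = 3.2347.
t − 10 = e^3.2347 = 25.398, so t = 35.398.
T = 100·t = 3540 K → 3550 K to the nearest 50 K.
M_estimate = 10⁶/3550 = 281.69; M_reference = 10⁶/5003 = 199.88.
ΔM = 281.69 − 199.88 = 81.81 → +82 mireds.

+82 mireds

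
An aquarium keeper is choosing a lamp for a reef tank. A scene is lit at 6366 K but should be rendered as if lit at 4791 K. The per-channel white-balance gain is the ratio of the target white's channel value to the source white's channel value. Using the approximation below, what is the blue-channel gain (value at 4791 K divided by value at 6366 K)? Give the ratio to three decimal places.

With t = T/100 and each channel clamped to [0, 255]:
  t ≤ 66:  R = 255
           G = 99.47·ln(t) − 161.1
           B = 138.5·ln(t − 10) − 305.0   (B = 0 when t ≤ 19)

0.805

At 6366 K (t = 63.66):
  B = 138.5·ln(63.66 − 10) − 305.0 = 138.5·ln 53.66 − 305.0 = 138.5·3.9827 − 305.0 = 246.599.
At 4791 K (t = 47.91):
  B = 138.5·ln(47.91 − 10) − 305.0 = 138.5·ln 37.91 − 305.0 = 138.5·3.6352 − 305.0 = 198.477.
Gain = 198.477 / 246.599 = 0.8049 → 0.805.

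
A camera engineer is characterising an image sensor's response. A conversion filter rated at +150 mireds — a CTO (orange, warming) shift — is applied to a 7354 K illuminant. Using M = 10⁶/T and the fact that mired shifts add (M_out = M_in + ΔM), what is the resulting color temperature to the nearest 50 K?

M_in = 10⁶/7354 = 135.98 mireds.
M_out = 135.98 + (+150) = 285.98 mireds.
T_out = 10⁶/285.98 = 3496.7 K → 3500 K.

3500 K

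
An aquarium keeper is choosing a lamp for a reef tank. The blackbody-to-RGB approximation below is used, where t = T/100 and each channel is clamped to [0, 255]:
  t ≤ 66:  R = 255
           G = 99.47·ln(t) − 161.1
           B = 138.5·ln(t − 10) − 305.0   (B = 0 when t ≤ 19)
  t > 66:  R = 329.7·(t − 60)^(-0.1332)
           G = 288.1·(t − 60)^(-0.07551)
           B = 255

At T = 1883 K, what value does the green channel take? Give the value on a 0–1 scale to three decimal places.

0.513

t = 1883/100 = 18.83; the t ≤ 66 branch applies.
G = 99.47·ln 18.83 − 161.1 = 99.47·2.9355 − 161.1 = 130.889.
On a 0–1 scale: 130.889/255 = 0.5133 → 0.513.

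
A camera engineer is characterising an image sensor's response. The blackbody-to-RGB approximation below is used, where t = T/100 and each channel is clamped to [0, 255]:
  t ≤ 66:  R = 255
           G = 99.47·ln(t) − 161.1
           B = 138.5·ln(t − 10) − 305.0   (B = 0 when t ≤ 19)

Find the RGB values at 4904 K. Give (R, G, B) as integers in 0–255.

(255, 226, 203)

t = 4904/100 = 49.04; the t ≤ 66 branch applies.
R = 255 by definition for t ≤ 66.
G = 99.47·ln 49.04 − 161.1 = 99.47·3.8926 − 161.1 = 226.101.
B = 138.5·ln(49.04 − 10) − 305.0 = 138.5·ln 39.04 − 305.0 = 138.5·3.6646 − 305.0 = 202.545.
Rounded: (255, 226, 203).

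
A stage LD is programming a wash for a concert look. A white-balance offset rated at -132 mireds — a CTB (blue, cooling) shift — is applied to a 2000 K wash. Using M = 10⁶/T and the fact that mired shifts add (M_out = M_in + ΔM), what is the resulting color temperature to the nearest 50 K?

M_in = 10⁶/2000 = 500.00 mireds.
M_out = 500.00 + (-132) = 368.00 mireds.
T_out = 10⁶/368.00 = 2717.4 K → 2700 K.

2700 K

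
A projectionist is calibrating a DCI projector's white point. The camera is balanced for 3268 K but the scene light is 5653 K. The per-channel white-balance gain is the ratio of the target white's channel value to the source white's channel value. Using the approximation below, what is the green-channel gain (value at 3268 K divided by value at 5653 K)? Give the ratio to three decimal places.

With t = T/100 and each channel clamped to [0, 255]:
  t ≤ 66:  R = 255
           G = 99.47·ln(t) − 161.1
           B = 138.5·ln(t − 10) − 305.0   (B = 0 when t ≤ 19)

0.773

At 5653 K (t = 56.53):
  G = 99.47·ln 56.53 − 161.1 = 99.47·4.0348 − 161.1 = 240.239.
At 3268 K (t = 32.68):
  G = 99.47·ln 32.68 − 161.1 = 99.47·3.4868 − 161.1 = 185.728.
Gain = 185.728 / 240.239 = 0.7731 → 0.773.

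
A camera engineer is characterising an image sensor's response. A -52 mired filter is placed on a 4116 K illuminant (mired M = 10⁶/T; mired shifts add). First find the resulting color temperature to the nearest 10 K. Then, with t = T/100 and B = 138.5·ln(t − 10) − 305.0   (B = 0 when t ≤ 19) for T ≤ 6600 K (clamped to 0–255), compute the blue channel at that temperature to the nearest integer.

214

M_in = 10⁶/4116 = 242.95; M_out = 242.95 + (-52) = 190.95.
T_out = 10⁶/190.95 = 5236.9 K → 5240 K; t = 52.4.
B = 138.5·ln(52.4 − 10) − 305.0 = 138.5·ln 42.4 − 305.0 = 138.5·3.7471 − 305.0 = 213.980.
Rounded: 214.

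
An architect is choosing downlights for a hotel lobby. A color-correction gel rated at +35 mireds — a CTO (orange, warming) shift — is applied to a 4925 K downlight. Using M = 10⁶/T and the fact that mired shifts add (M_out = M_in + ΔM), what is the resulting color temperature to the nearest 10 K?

4200 K

M_in = 10⁶/4925 = 203.05 mireds.
M_out = 203.05 + (+35) = 238.05 mireds.
T_out = 10⁶/238.05 = 4200.9 K → 4200 K.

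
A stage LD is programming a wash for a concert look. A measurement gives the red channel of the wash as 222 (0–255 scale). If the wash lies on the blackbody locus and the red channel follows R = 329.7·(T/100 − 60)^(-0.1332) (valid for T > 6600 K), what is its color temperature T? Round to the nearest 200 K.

8000 K

(t − 60)^(-0.1332) = 222/329.7 = 0.67334.
t − 60 = 0.67334^(1/-0.1332) = 0.67334^(-7.508) = 19.478, so t = 79.478.
T = 100·t = 7948 K → 8000 K to the nearest 200 K.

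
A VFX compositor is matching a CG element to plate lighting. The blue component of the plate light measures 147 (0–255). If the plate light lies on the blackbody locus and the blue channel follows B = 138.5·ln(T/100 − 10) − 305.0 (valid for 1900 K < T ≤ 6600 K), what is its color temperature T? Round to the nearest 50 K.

3600 K

ln(t − 10) = (147 + 305.0) / 138.5 = 3.2635.
t − 10 = e^3.2635 = 26.142, so t = 36.142.
T = 100·t = 3614 K → 3600 K to the nearest 50 K.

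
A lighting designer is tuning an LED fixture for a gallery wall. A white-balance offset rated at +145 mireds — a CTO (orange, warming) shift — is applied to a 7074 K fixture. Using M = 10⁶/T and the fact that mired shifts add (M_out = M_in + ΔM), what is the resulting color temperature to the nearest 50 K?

3500 K

M_in = 10⁶/7074 = 141.36 mireds.
M_out = 141.36 + (+145) = 286.36 mireds.
T_out = 10⁶/286.36 = 3492.1 K → 3500 K.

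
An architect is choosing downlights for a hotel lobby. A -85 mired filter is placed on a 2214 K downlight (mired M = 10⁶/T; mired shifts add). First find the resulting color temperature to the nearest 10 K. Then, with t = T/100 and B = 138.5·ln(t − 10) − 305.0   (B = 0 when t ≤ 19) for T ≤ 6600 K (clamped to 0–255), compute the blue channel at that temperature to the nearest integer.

M_in = 10⁶/2214 = 451.67; M_out = 451.67 + (-85) = 366.67.
T_out = 10⁶/366.67 = 2727.2 K → 2730 K; t = 27.3.
B = 138.5·ln(27.3 − 10) − 305.0 = 138.5·ln 17.3 − 305.0 = 138.5·2.8507 − 305.0 = 89.823.
Rounded: 90.

90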